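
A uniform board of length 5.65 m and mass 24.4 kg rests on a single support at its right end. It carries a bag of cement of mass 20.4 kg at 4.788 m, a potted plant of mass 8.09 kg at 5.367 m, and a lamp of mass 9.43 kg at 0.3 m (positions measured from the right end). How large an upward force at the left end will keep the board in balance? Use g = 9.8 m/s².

Taking torques about the right end:
Beam weight: 24.4 × 9.8 = 239.1 N down at 2.825 m → arm 2.825 m, τ = 239.1 × 2.825 = 675.5 N·m counterclockwise.
Bag of cement: 20.4 × 9.8 = 199.9 N down at 4.788 m → arm 4.788 m, τ = 199.9 × 4.788 = 957.1 N·m counterclockwise.
Potted plant: 8.09 × 9.8 = 79.28 N down at 5.367 m → arm 5.367 m, τ = 79.28 × 5.367 = 425.5 N·m counterclockwise.
Lamp: 9.43 × 9.8 = 92.41 N down at 0.3 m → arm 0.3 m, τ = 92.41 × 0.3 = 27.72 N·m counterclockwise.
Net moment of the loads = 2086 N·m counterclockwise.
The upward force F acts at the left end, arm 5.65 m, giving F × 5.65 clockwise.
Balancing moments: F × 5.65 = 2086, giving F = 2086 / 5.65 = 369 N.

F ≈ 369 N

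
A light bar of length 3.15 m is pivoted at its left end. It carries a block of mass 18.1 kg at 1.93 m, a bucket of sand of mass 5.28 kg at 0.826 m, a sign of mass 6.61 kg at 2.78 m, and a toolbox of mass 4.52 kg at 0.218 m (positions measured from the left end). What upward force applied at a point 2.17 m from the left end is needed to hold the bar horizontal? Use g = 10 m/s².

F ≈ 270 N

Taking torques about the left end:
Block: 18.1 × 10 = 181 N down at 1.93 m → arm 1.93 m, τ = 181 × 1.93 = 349.3 N·m clockwise.
Bucket of sand: 5.28 × 10 = 52.8 N down at 0.826 m → arm 0.826 m, τ = 52.8 × 0.826 = 43.61 N·m clockwise.
Sign: 6.61 × 10 = 66.1 N down at 2.78 m → arm 2.78 m, τ = 66.1 × 2.78 = 183.8 N·m clockwise.
Toolbox: 4.52 × 10 = 45.2 N down at 0.218 m → arm 0.218 m, τ = 45.2 × 0.218 = 9.854 N·m clockwise.
Net moment of the loads = 586.6 N·m clockwise.
The upward force F acts at a point 2.17 m from the left end, arm 2.17 m, giving F × 2.17 counterclockwise.
Balancing moments: F × 2.17 = 586.6, giving F = 586.6 / 2.17 = 270 N.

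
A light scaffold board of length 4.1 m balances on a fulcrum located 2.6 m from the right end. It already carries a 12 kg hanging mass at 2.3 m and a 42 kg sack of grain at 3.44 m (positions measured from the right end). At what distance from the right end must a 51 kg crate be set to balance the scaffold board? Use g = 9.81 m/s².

Take moments about the fulcrum (at 2.6 m from the right end).
Hanging mass: 12 × 9.81 = 117.7 N down at 2.3 m → arm 0.3 m, τ = 117.7 × 0.3 = 35.31 N·m clockwise.
Sack of grain: 42 × 9.81 = 412 N down at 3.44 m → arm 0.84 m, τ = 412 × 0.84 = 346.1 N·m counterclockwise.
Net moment of existing loads = 310.8 N·m counterclockwise.
The crate weighs 51 × 9.81 = 500.3 N and must supply an equal clockwise moment, so its lever arm about the fulcrum is 310.8 / 500.3 = 0.621 m.
That puts it at 2.6 − 0.621 = 1.98 m from the right end.

x ≈ 1.98 m from the right end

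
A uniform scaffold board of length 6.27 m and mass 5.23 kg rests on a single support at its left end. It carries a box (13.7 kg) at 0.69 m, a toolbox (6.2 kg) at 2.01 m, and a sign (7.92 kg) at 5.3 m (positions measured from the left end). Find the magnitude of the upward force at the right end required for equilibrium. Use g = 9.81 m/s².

F ≈ 126 N

About the left end:
Beam weight: 5.23 × 9.81 = 51.31 N down at 3.135 m → arm 3.135 m, τ = 51.31 × 3.135 = 160.9 N·m clockwise.
Box: 13.7 × 9.81 = 134.4 N down at 0.69 m → arm 0.69 m, τ = 134.4 × 0.69 = 92.74 N·m clockwise.
Toolbox: 6.2 × 9.81 = 60.82 N down at 2.01 m → arm 2.01 m, τ = 60.82 × 2.01 = 122.2 N·m clockwise.
Sign: 7.92 × 9.81 = 77.7 N down at 5.3 m → arm 5.3 m, τ = 77.7 × 5.3 = 411.8 N·m clockwise.
Net moment of the loads = 787.6 N·m clockwise.
The upward force F acts at the right end, arm 6.27 m, giving F × 6.27 counterclockwise.
Balancing moments: F × 6.27 = 787.6, giving F = 787.6 / 6.27 = 126 N.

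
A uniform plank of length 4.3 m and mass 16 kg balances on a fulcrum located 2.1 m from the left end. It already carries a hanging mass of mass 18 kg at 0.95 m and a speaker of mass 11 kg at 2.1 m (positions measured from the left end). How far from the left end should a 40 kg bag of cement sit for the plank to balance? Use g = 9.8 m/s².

Choose the fulcrum (at 2.1 m from the left end) as the axis so the support reaction has zero arm there.
Beam weight: 16 × 9.8 = 156.8 N down at 2.15 m → arm 0.05 m, τ = 156.8 × 0.05 = 7.84 N·m clockwise.
Hanging mass: 18 × 9.8 = 176.4 N down at 0.95 m → arm 1.15 m, τ = 176.4 × 1.15 = 202.9 N·m counterclockwise.
Speaker: acts at the fulcrum, moment arm 0 → no torque.
Net moment of existing loads = 195.1 N·m counterclockwise.
The bag of cement weighs 40 × 9.8 = 392 N and must supply an equal clockwise moment, so its lever arm about the fulcrum is 195.1 / 392 = 0.498 m.
That puts it at 2.1 + 0.498 = 2.6 m from the left end.

x ≈ 2.6 m from the left end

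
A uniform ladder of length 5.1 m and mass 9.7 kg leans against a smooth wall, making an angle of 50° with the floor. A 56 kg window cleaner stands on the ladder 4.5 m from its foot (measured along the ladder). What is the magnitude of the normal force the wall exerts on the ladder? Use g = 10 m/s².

N_wall ≈ 455 N

Take moments about the foot of the ladder.
Ladder weight 9.7×10 = 97 N acts at 2.55 m along the ladder; its horizontal arm is 2.55·cos50° = 1.639 m → τ = 159 N·m clockwise.
Window cleaner: 56×10 = 560 N at 4.5 m → arm 2.893 m → τ = 1620 N·m clockwise.
Wall normal N acts horizontally at the top; its moment arm is the height L sinθ = 5.1·sin50° = 3.907 m, counterclockwise.
Στ = 0 ⇒ N × 3.907 = 1779 ⇒ N = 455 N.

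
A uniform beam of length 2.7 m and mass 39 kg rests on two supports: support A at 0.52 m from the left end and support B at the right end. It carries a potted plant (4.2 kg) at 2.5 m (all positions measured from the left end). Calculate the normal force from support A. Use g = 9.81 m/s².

Take moments about support B.
Beam weight: 39 × 9.81 = 382.6 N down at 1.35 m → arm 1.35 m, τ = 382.6 × 1.35 = 516.5 N·m counterclockwise.
Potted plant: 4.2 × 9.81 = 41.2 N down at 2.5 m → arm 0.2 m, τ = 41.2 × 0.2 = 8.24 N·m counterclockwise.
Net load moment about support B = 524.7 N·m counterclockwise.
Reaction R at support A is upward at 0.52 m, arm 2.18 m → moment R × 2.18 clockwise.
Balancing moments: R × 2.18 = 524.7, giving R = 241 N.

R_A ≈ 241 N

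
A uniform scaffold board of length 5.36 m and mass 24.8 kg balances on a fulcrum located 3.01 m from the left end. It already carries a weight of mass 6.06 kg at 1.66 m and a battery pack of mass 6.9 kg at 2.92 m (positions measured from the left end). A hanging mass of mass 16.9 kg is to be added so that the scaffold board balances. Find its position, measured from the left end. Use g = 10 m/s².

x ≈ 4.02 m from the left end

Sum moments about the fulcrum (at 3.01 m from the left end) (the support reaction has zero arm there).
Beam weight: 24.8 × 10 = 248 N down at 2.68 m → arm 0.33 m, τ = 248 × 0.33 = 81.84 N·m counterclockwise.
Weight: 6.06 × 10 = 60.6 N down at 1.66 m → arm 1.35 m, τ = 60.6 × 1.35 = 81.81 N·m counterclockwise.
Battery pack: 6.9 × 10 = 69 N down at 2.92 m → arm 0.09 m, τ = 69 × 0.09 = 6.21 N·m counterclockwise.
Net moment of existing loads = 169.9 N·m counterclockwise.
The hanging mass weighs 16.9 × 10 = 169 N and must supply an equal clockwise moment, so its lever arm about the fulcrum is 169.9 / 169 = 1.01 m.
That puts it at 3.01 + 1.01 = 4.02 m from the left end.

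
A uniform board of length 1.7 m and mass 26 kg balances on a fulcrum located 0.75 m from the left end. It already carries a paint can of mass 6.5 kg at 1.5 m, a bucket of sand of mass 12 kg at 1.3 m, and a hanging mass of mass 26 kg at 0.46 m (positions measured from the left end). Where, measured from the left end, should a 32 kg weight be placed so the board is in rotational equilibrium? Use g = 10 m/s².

x ≈ 0.546 m from the left end

About the fulcrum (at 0.75 m from the left end):
Beam weight: 26 × 10 = 260 N down at 0.85 m → arm 0.1 m, τ = 260 × 0.1 = 26 N·m clockwise.
Paint can: 6.5 × 10 = 65 N down at 1.5 m → arm 0.75 m, τ = 65 × 0.75 = 48.75 N·m clockwise.
Bucket of sand: 12 × 10 = 120 N down at 1.3 m → arm 0.55 m, τ = 120 × 0.55 = 66 N·m clockwise.
Hanging mass: 26 × 10 = 260 N down at 0.46 m → arm 0.29 m, τ = 260 × 0.29 = 75.4 N·m counterclockwise.
Net moment of existing loads = 65.35 N·m clockwise.
The weight weighs 32 × 10 = 320 N and must supply an equal counterclockwise moment, so its lever arm about the fulcrum is 65.35 / 320 = 0.204 m.
That puts it at 0.75 − 0.204 = 0.546 m from the left end.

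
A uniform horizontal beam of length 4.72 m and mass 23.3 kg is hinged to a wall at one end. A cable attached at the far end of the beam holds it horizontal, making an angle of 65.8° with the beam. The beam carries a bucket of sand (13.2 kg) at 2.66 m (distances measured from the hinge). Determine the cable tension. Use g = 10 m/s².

T ≈ 209 N

Taking torques about the hinge:
Beam weight: 23.3 × 10 = 233 N down at 2.36 m → arm 2.36 m, τ = 233 × 2.36 = 549.9 N·m clockwise.
Bucket of sand: 13.2 × 10 = 132 N down at 2.66 m → arm 2.66 m, τ = 132 × 2.66 = 351.1 N·m clockwise.
Total clockwise load moment = 901 N·m.
The cable tension T acts at 4.72 m; only its component perpendicular to the beam, T sinθ, produces torque. sin 65.8° = 0.9121.
Στ = 0 ⇒ T × 4.72 × 0.9121 = 901 ⇒ T = 901 / 4.305 = 209 N.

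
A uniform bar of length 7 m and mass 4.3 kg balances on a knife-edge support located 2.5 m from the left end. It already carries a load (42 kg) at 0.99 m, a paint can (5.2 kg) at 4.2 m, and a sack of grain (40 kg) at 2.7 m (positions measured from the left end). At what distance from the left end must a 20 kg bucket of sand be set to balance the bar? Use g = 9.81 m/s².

x ≈ 4.61 m from the left end

Sum moments about the knife-edge support (at 2.5 m from the left end) (the support reaction has zero arm there).
Beam weight: 4.3 × 9.81 = 42.18 N down at 3.5 m → arm 1 m, τ = 42.18 × 1 = 42.18 N·m clockwise.
Load: 42 × 9.81 = 412 N down at 0.99 m → arm 1.51 m, τ = 412 × 1.51 = 622.1 N·m counterclockwise.
Paint can: 5.2 × 9.81 = 51.01 N down at 4.2 m → arm 1.7 m, τ = 51.01 × 1.7 = 86.72 N·m clockwise.
Sack of grain: 40 × 9.81 = 392.4 N down at 2.7 m → arm 0.2 m, τ = 392.4 × 0.2 = 78.48 N·m clockwise.
Net moment of existing loads = 414.7 N·m counterclockwise.
The bucket of sand weighs 20 × 9.81 = 196.2 N and must supply an equal clockwise moment, so its lever arm about the knife-edge support is 414.7 / 196.2 = 2.11 m.
That puts it at 2.5 + 2.11 = 4.61 m from the left end.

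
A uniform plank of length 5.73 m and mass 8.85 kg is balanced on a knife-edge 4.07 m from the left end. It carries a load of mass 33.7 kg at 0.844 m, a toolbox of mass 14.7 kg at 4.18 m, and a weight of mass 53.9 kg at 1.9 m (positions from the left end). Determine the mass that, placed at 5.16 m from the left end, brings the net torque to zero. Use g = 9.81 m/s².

Sum moments about the knife-edge (at 4.07 m from the left end) (the support reaction has zero arm there).
Beam weight: 8.85 × 9.81 = 86.82 N down at 2.865 m → arm 1.205 m, τ = 86.82 × 1.205 = 104.6 N·m counterclockwise.
Load: 33.7 × 9.81 = 330.6 N down at 0.844 m → arm 3.226 m, τ = 330.6 × 3.226 = 1067 N·m counterclockwise.
Toolbox: 14.7 × 9.81 = 144.2 N down at 4.18 m → arm 0.11 m, τ = 144.2 × 0.11 = 15.86 N·m clockwise.
Weight: 53.9 × 9.81 = 528.8 N down at 1.9 m → arm 2.17 m, τ = 528.8 × 2.17 = 1147 N·m counterclockwise.
Net moment of known loads = 2303 N·m counterclockwise.
An unknown mass m at 5.16 m has arm 1.09 m; its moment is m·g·1.09 clockwise.
Setting net torque to zero: m × 9.81 × 1.09 = 2303 → m = 2303 / (9.81 × 1.09) = 215 kg.

m ≈ 215 kg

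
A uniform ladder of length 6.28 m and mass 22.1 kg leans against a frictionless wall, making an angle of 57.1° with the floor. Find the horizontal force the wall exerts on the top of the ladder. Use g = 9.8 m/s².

About the foot of the ladder:
Ladder weight 22.1×9.8 = 216.6 N acts at 3.14 m along the ladder; its horizontal arm is 3.14·cos57.1° = 1.706 m → τ = 369.5 N·m clockwise.
Wall normal N acts horizontally at the top; its moment arm is the height L sinθ = 6.28·sin57.1° = 5.273 m, counterclockwise.
Στ = 0 ⇒ N × 5.273 = 369.5 ⇒ N = 70.1 N.

N_wall ≈ 70.1 N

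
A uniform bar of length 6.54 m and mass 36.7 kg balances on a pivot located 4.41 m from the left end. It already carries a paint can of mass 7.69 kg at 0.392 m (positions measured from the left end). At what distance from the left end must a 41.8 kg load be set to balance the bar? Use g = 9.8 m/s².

x ≈ 6.15 m from the left end

About the pivot (at 4.41 m from the left end):
Beam weight: 36.7 × 9.8 = 359.7 N down at 3.27 m → arm 1.14 m, τ = 359.7 × 1.14 = 410.1 N·m counterclockwise.
Paint can: 7.69 × 9.8 = 75.36 N down at 0.392 m → arm 4.018 m, τ = 75.36 × 4.018 = 302.8 N·m counterclockwise.
Net moment of existing loads = 712.9 N·m counterclockwise.
The load weighs 41.8 × 9.8 = 409.6 N and must supply an equal clockwise moment, so its lever arm about the pivot is 712.9 / 409.6 = 1.74 m.
That puts it at 4.41 + 1.74 = 6.15 m from the left end.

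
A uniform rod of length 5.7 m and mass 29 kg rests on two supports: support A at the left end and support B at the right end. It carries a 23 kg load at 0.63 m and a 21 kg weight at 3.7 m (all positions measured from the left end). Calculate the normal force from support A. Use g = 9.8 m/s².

Take moments about support B.
Beam weight: 29 × 9.8 = 284.2 N down at 2.85 m → arm 2.85 m, τ = 284.2 × 2.85 = 810 N·m counterclockwise.
Load: 23 × 9.8 = 225.4 N down at 0.63 m → arm 5.07 m, τ = 225.4 × 5.07 = 1143 N·m counterclockwise.
Weight: 21 × 9.8 = 205.8 N down at 3.7 m → arm 2 m, τ = 205.8 × 2 = 411.6 N·m counterclockwise.
Net load moment about support B = 2365 N·m counterclockwise.
Reaction R at support A is upward at 0 m, arm 5.7 m → moment R × 5.7 clockwise.
Balancing moments: R × 5.7 = 2365, giving R = 415 N.

R_A ≈ 415 N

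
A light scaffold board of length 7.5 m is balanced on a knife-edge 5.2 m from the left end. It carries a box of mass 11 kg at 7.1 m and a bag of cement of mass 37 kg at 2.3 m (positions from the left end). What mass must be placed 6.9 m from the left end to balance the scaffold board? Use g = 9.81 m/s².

Take moments about the knife-edge (at 5.2 m from the left end).
Box: 11 × 9.81 = 107.9 N down at 7.1 m → arm 1.9 m, τ = 107.9 × 1.9 = 205 N·m clockwise.
Bag of cement: 37 × 9.81 = 363 N down at 2.3 m → arm 2.9 m, τ = 363 × 2.9 = 1053 N·m counterclockwise.
Net moment of known loads = 848 N·m counterclockwise.
An unknown mass m at 6.9 m has arm 1.7 m; its moment is m·g·1.7 clockwise.
Setting net torque to zero: m × 9.81 × 1.7 = 848 → m = 848 / (9.81 × 1.7) = 50.8 kg.

m ≈ 50.8 kg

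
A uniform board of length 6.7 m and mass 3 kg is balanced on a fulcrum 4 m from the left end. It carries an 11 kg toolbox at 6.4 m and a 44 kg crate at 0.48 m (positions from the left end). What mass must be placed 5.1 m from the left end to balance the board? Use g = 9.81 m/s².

m ≈ 119 kg

Choose the fulcrum (at 4 m from the left end) as the axis so the support reaction has zero arm there.
Beam weight: 3 × 9.81 = 29.43 N down at 3.35 m → arm 0.65 m, τ = 29.43 × 0.65 = 19.13 N·m counterclockwise.
Toolbox: 11 × 9.81 = 107.9 N down at 6.4 m → arm 2.4 m, τ = 107.9 × 2.4 = 259 N·m clockwise.
Crate: 44 × 9.81 = 431.6 N down at 0.48 m → arm 3.52 m, τ = 431.6 × 3.52 = 1519 N·m counterclockwise.
Net moment of known loads = 1279 N·m counterclockwise.
An unknown mass m at 5.1 m has arm 1.1 m; its moment is m·g·1.1 clockwise.
For rotational equilibrium, m × 9.81 × 1.1 = 1279, so m = 1279 / (9.81 × 1.1) = 119 kg.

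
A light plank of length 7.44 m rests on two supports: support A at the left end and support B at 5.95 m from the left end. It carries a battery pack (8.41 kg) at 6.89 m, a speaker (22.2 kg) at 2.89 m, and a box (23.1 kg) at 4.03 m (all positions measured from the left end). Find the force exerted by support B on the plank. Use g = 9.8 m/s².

R_B ≈ 354 N

Choose support A as the axis so its reaction then has zero moment arm.
Battery pack: 8.41 × 9.8 = 82.42 N down at 6.89 m → arm 6.89 m, τ = 82.42 × 6.89 = 567.9 N·m clockwise.
Speaker: 22.2 × 9.8 = 217.6 N down at 2.89 m → arm 2.89 m, τ = 217.6 × 2.89 = 628.9 N·m clockwise.
Box: 23.1 × 9.8 = 226.4 N down at 4.03 m → arm 4.03 m, τ = 226.4 × 4.03 = 912.4 N·m clockwise.
Net load moment about support A = 2109 N·m clockwise.
Reaction R at support B is upward at 5.95 m, arm 5.95 m → moment R × 5.95 counterclockwise.
Setting net torque to zero: R × 5.95 = 2109 → R = 354 N.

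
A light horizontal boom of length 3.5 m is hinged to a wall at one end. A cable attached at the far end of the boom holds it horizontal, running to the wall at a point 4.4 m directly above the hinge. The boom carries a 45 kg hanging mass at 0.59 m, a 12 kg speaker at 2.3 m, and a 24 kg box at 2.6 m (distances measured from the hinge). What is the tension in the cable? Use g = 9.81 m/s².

About the hinge:
Hanging mass: 45 × 9.81 = 441.5 N down at 0.59 m → arm 0.59 m, τ = 441.5 × 0.59 = 260.5 N·m clockwise.
Speaker: 12 × 9.81 = 117.7 N down at 2.3 m → arm 2.3 m, τ = 117.7 × 2.3 = 270.7 N·m clockwise.
Box: 24 × 9.81 = 235.4 N down at 2.6 m → arm 2.6 m, τ = 235.4 × 2.6 = 612 N·m clockwise.
Total clockwise load moment = 1143 N·m.
The cable tension T acts at 3.5 m; only its component perpendicular to the boom, T sinθ, produces torque. sinθ = h/√(h²+d²) = 4.4/√(4.4²+3.5²) = 0.7826.
For rotational equilibrium, T × 3.5 × 0.7826 = 1143, so T = 1143 / 2.739 = 417 N.

T ≈ 417 N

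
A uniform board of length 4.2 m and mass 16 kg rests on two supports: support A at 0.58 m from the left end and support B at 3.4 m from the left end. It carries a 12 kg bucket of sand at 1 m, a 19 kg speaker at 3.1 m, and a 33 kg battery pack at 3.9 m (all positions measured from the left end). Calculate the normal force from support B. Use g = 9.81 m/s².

R_B ≈ 650 N

Sum moments about support A (its reaction then has zero moment arm).
Beam weight: 16 × 9.81 = 157 N down at 2.1 m → arm 1.52 m, τ = 157 × 1.52 = 238.6 N·m clockwise.
Bucket of sand: 12 × 9.81 = 117.7 N down at 1 m → arm 0.42 m, τ = 117.7 × 0.42 = 49.43 N·m clockwise.
Speaker: 19 × 9.81 = 186.4 N down at 3.1 m → arm 2.52 m, τ = 186.4 × 2.52 = 469.7 N·m clockwise.
Battery pack: 33 × 9.81 = 323.7 N down at 3.9 m → arm 3.32 m, τ = 323.7 × 3.32 = 1075 N·m clockwise.
Net load moment about support A = 1833 N·m clockwise.
Reaction R at support B is upward at 3.4 m, arm 2.82 m → moment R × 2.82 counterclockwise.
For rotational equilibrium, R × 2.82 = 1833, so R = 650 N.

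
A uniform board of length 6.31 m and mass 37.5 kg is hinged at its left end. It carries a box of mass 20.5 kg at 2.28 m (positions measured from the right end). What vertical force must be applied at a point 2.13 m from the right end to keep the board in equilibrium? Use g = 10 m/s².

Take moments about the left end.
Beam weight: 37.5 × 10 = 375 N down at 3.155 m → arm 3.155 m, τ = 375 × 3.155 = 1183 N·m clockwise.
Box: 20.5 × 10 = 205 N down at 2.28 m → arm 4.03 m, τ = 205 × 4.03 = 826.2 N·m clockwise.
Net moment of the loads = 2009 N·m clockwise.
The upward force F acts at a point 2.13 m from the right end, arm 4.18 m, giving F × 4.18 counterclockwise.
Balancing moments: F × 4.18 = 2009, giving F = 2009 / 4.18 = 481 N.

F ≈ 481 N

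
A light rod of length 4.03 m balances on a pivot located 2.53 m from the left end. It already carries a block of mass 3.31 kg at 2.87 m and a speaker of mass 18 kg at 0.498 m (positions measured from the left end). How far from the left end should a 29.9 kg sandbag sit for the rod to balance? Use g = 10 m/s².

x ≈ 3.72 m from the left end

Sum moments about the pivot (at 2.53 m from the left end) (the support reaction has zero arm there).
Block: 3.31 × 10 = 33.1 N down at 2.87 m → arm 0.34 m, τ = 33.1 × 0.34 = 11.25 N·m clockwise.
Speaker: 18 × 10 = 180 N down at 0.498 m → arm 2.032 m, τ = 180 × 2.032 = 365.8 N·m counterclockwise.
Net moment of existing loads = 354.6 N·m counterclockwise.
The sandbag weighs 29.9 × 10 = 299 N and must supply an equal clockwise moment, so its lever arm about the pivot is 354.6 / 299 = 1.19 m.
That puts it at 2.53 + 1.19 = 3.72 m from the left end.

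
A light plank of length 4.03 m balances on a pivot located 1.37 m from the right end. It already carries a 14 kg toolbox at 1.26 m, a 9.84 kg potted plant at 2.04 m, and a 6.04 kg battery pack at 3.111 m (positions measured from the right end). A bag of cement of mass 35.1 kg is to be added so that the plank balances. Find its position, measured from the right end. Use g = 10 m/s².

x ≈ 0.926 m from the right end

Choose the pivot (at 1.37 m from the right end) as the axis so the support reaction has zero arm there.
Toolbox: 14 × 10 = 140 N down at 1.26 m → arm 0.11 m, τ = 140 × 0.11 = 15.4 N·m clockwise.
Potted plant: 9.84 × 10 = 98.4 N down at 2.04 m → arm 0.67 m, τ = 98.4 × 0.67 = 65.93 N·m counterclockwise.
Battery pack: 6.04 × 10 = 60.4 N down at 3.111 m → arm 1.741 m, τ = 60.4 × 1.741 = 105.2 N·m counterclockwise.
Net moment of existing loads = 155.7 N·m counterclockwise.
The bag of cement weighs 35.1 × 10 = 351 N and must supply an equal clockwise moment, so its lever arm about the pivot is 155.7 / 351 = 0.444 m.
That puts it at 1.37 − 0.444 = 0.926 m from the right end.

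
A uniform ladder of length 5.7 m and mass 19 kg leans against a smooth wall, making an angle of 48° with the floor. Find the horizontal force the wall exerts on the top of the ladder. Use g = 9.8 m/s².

N_wall ≈ 83.8 N

Sum moments about the foot of the ladder (the floor normal and friction both act there and drop out).
Ladder weight 19×9.8 = 186.2 N acts at 2.85 m along the ladder; its horizontal arm is 2.85·cos48° = 1.907 m → τ = 355.1 N·m clockwise.
Wall normal N acts horizontally at the top; its moment arm is the height L sinθ = 5.7·sin48° = 4.236 m, counterclockwise.
Setting net torque to zero: N × 4.236 = 355.1 → N = 83.8 N.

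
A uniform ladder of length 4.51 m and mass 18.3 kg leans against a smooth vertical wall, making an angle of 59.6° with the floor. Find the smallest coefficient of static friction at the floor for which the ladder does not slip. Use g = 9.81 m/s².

Take moments about the foot of the ladder.
Ladder weight 18.3×9.81 = 179.5 N acts at 2.255 m along the ladder; its horizontal arm is 2.255·cos59.6° = 1.141 m → τ = 204.8 N·m clockwise.
Wall normal N acts horizontally at the top; its moment arm is the height L sinθ = 4.51·sin59.6° = 3.89 m, counterclockwise.
For rotational equilibrium, N × 3.89 = 204.8, so N = 52.65 N.
ΣFx = 0 ⇒ f = N_wall = 52.65 N. ΣFy = 0 ⇒ N_floor = 179.5 N.
μ_min = f / N_floor = 52.65 / 179.5 = 0.293.

μ_min ≈ 0.293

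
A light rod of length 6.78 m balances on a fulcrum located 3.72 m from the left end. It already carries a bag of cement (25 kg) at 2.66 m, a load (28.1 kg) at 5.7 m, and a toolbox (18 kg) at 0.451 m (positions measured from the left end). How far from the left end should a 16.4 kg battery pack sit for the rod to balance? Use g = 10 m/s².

Taking torques about the fulcrum (at 3.72 m from the left end):
Bag of cement: 25 × 10 = 250 N down at 2.66 m → arm 1.06 m, τ = 250 × 1.06 = 265 N·m counterclockwise.
Load: 28.1 × 10 = 281 N down at 5.7 m → arm 1.98 m, τ = 281 × 1.98 = 556.4 N·m clockwise.
Toolbox: 18 × 10 = 180 N down at 0.451 m → arm 3.269 m, τ = 180 × 3.269 = 588.4 N·m counterclockwise.
Net moment of existing loads = 297 N·m counterclockwise.
The battery pack weighs 16.4 × 10 = 164 N and must supply an equal clockwise moment, so its lever arm about the fulcrum is 297 / 164 = 1.81 m.
That puts it at 3.72 + 1.81 = 5.53 m from the left end.

x ≈ 5.53 m from the left end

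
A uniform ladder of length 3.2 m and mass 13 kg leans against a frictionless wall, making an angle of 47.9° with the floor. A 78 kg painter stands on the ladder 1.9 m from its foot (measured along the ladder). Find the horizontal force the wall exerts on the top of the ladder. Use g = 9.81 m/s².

Taking torques about the foot of the ladder:
Ladder weight 13×9.81 = 127.5 N acts at 1.6 m along the ladder; its horizontal arm is 1.6·cos47.9° = 1.073 m → τ = 136.8 N·m clockwise.
Painter: 78×9.81 = 765.2 N at 1.9 m → arm 1.274 m → τ = 974.9 N·m clockwise.
Wall normal N acts horizontally at the top; its moment arm is the height L sinθ = 3.2·sin47.9° = 2.374 m, counterclockwise.
Setting net torque to zero: N × 2.374 = 1112 → N = 468 N.

N_wall ≈ 468 N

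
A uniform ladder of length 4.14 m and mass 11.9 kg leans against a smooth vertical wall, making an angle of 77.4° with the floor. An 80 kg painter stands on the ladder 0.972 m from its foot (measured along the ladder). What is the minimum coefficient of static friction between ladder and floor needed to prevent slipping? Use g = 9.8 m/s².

μ_min ≈ 0.0602

About the foot of the ladder:
Ladder weight 11.9×9.8 = 116.6 N acts at 2.07 m along the ladder; its horizontal arm is 2.07·cos77.4° = 0.4516 m → τ = 52.66 N·m clockwise.
Painter: 80×9.8 = 784 N at 0.972 m → arm 0.212 m → τ = 166.2 N·m clockwise.
Wall normal N acts horizontally at the top; its moment arm is the height L sinθ = 4.14·sin77.4° = 4.04 m, counterclockwise.
Setting net torque to zero: N × 4.04 = 218.9 → N = 54.18 N.
ΣFx = 0 ⇒ f = N_wall = 54.18 N. ΣFy = 0 ⇒ N_floor = 900.6 N.
μ_min = f / N_floor = 54.18 / 900.6 = 0.0602.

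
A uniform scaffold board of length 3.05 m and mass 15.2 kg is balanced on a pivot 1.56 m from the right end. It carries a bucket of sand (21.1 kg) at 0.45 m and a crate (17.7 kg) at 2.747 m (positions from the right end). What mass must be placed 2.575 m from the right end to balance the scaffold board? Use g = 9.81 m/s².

Choose the pivot (at 1.56 m from the right end) as the axis so the support reaction has zero arm there.
Beam weight: 15.2 × 9.81 = 149.1 N down at 1.525 m → arm 0.035 m, τ = 149.1 × 0.035 = 5.219 N·m clockwise.
Bucket of sand: 21.1 × 9.81 = 207 N down at 0.45 m → arm 1.11 m, τ = 207 × 1.11 = 229.8 N·m clockwise.
Crate: 17.7 × 9.81 = 173.6 N down at 2.747 m → arm 1.187 m, τ = 173.6 × 1.187 = 206.1 N·m counterclockwise.
Net moment of known loads = 28.92 N·m clockwise.
An unknown mass m at 2.575 m has arm 1.015 m; its moment is m·g·1.015 counterclockwise.
Balancing moments: m × 9.81 × 1.015 = 28.92, giving m = 28.92 / (9.81 × 1.015) = 2.9 kg.

m ≈ 2.9 kg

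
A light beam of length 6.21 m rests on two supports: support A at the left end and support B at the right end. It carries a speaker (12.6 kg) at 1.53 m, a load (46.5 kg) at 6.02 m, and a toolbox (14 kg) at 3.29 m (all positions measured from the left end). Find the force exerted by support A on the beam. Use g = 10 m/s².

Choose support B as the axis so its reaction then has zero moment arm.
Speaker: 12.6 × 10 = 126 N down at 1.53 m → arm 4.68 m, τ = 126 × 4.68 = 589.7 N·m counterclockwise.
Load: 46.5 × 10 = 465 N down at 6.02 m → arm 0.19 m, τ = 465 × 0.19 = 88.35 N·m counterclockwise.
Toolbox: 14 × 10 = 140 N down at 3.29 m → arm 2.92 m, τ = 140 × 2.92 = 408.8 N·m counterclockwise.
Net load moment about support B = 1087 N·m counterclockwise.
Reaction R at support A is upward at 0 m, arm 6.21 m → moment R × 6.21 clockwise.
For rotational equilibrium, R × 6.21 = 1087, so R = 175 N.

R_A ≈ 175 N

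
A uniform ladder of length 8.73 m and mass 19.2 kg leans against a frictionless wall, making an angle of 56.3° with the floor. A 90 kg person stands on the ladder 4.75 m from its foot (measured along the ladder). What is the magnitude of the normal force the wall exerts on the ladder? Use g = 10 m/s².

N_wall ≈ 391 N

Take moments about the foot of the ladder.
Ladder weight 19.2×10 = 192 N acts at 4.365 m along the ladder; its horizontal arm is 4.365·cos56.3° = 2.422 m → τ = 465 N·m clockwise.
Person: 90×10 = 900 N at 4.75 m → arm 2.636 m → τ = 2372 N·m clockwise.
Wall normal N acts horizontally at the top; its moment arm is the height L sinθ = 8.73·sin56.3° = 7.263 m, counterclockwise.
Setting net torque to zero: N × 7.263 = 2837 → N = 391 N.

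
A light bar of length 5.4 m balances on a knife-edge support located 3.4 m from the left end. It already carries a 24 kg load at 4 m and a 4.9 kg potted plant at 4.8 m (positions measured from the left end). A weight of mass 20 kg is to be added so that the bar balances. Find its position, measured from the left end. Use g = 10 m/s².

x ≈ 2.34 m from the left end

Sum moments about the knife-edge support (at 3.4 m from the left end) (the support reaction has zero arm there).
Load: 24 × 10 = 240 N down at 4 m → arm 0.6 m, τ = 240 × 0.6 = 144 N·m clockwise.
Potted plant: 4.9 × 10 = 49 N down at 4.8 m → arm 1.4 m, τ = 49 × 1.4 = 68.6 N·m clockwise.
Net moment of existing loads = 212.6 N·m clockwise.
The weight weighs 20 × 10 = 200 N and must supply an equal counterclockwise moment, so its lever arm about the knife-edge support is 212.6 / 200 = 1.06 m.
That puts it at 3.4 − 1.06 = 2.34 m from the left end.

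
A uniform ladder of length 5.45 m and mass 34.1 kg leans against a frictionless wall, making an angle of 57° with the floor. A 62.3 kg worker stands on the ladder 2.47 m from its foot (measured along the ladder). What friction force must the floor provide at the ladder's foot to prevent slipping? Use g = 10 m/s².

f ≈ 294 N

Sum moments about the foot of the ladder (the floor normal and friction both act there and drop out).
Ladder weight 34.1×10 = 341 N acts at 2.725 m along the ladder; its horizontal arm is 2.725·cos57° = 1.484 m → τ = 506 N·m clockwise.
Worker: 62.3×10 = 623 N at 2.47 m → arm 1.345 m → τ = 837.9 N·m clockwise.
Wall normal N acts horizontally at the top; its moment arm is the height L sinθ = 5.45·sin57° = 4.571 m, counterclockwise.
Στ = 0 ⇒ N × 4.571 = 1344 ⇒ N = 294 N.
ΣFx = 0: friction at the foot balances the wall's push, so f = N_wall = 294 N.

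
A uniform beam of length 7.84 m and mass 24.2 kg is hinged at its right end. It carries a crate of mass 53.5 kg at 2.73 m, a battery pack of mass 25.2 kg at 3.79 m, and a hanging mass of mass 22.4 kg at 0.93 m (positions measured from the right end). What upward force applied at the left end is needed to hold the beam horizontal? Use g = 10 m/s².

Taking torques about the right end:
Beam weight: 24.2 × 10 = 242 N down at 3.92 m → arm 3.92 m, τ = 242 × 3.92 = 948.6 N·m counterclockwise.
Crate: 53.5 × 10 = 535 N down at 2.73 m → arm 2.73 m, τ = 535 × 2.73 = 1461 N·m counterclockwise.
Battery pack: 25.2 × 10 = 252 N down at 3.79 m → arm 3.79 m, τ = 252 × 3.79 = 955.1 N·m counterclockwise.
Hanging mass: 22.4 × 10 = 224 N down at 0.93 m → arm 0.93 m, τ = 224 × 0.93 = 208.3 N·m counterclockwise.
Net moment of the loads = 3573 N·m counterclockwise.
The upward force F acts at the left end, arm 7.84 m, giving F × 7.84 clockwise.
Setting net torque to zero: F × 7.84 = 3573 → F = 3573 / 7.84 = 456 N.

F ≈ 456 N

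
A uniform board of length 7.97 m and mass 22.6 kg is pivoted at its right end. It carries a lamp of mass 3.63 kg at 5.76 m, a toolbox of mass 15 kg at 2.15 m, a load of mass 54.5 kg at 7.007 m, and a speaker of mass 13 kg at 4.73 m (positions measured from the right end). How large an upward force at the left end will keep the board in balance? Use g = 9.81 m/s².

Sum moments about the right end (the unknown pivot reaction has zero arm there).
Beam weight: 22.6 × 9.81 = 221.7 N down at 3.985 m → arm 3.985 m, τ = 221.7 × 3.985 = 883.5 N·m counterclockwise.
Lamp: 3.63 × 9.81 = 35.61 N down at 5.76 m → arm 5.76 m, τ = 35.61 × 5.76 = 205.1 N·m counterclockwise.
Toolbox: 15 × 9.81 = 147.2 N down at 2.15 m → arm 2.15 m, τ = 147.2 × 2.15 = 316.5 N·m counterclockwise.
Load: 54.5 × 9.81 = 534.6 N down at 7.007 m → arm 7.007 m, τ = 534.6 × 7.007 = 3746 N·m counterclockwise.
Speaker: 13 × 9.81 = 127.5 N down at 4.73 m → arm 4.73 m, τ = 127.5 × 4.73 = 603.1 N·m counterclockwise.
Net moment of the loads = 5754 N·m counterclockwise.
The upward force F acts at the left end, arm 7.97 m, giving F × 7.97 clockwise.
Στ = 0 ⇒ F × 7.97 = 5754 ⇒ F = 5754 / 7.97 = 722 N.

F ≈ 722 N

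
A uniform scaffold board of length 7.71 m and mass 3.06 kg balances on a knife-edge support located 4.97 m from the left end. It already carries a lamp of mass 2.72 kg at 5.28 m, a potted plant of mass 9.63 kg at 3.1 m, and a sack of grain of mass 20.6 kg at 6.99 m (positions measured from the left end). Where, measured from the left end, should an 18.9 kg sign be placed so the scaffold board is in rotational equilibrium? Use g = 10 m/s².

x ≈ 3.86 m from the left end

Choose the knife-edge support (at 4.97 m from the left end) as the axis so the support reaction has zero arm there.
Beam weight: 3.06 × 10 = 30.6 N down at 3.855 m → arm 1.115 m, τ = 30.6 × 1.115 = 34.12 N·m counterclockwise.
Lamp: 2.72 × 10 = 27.2 N down at 5.28 m → arm 0.31 m, τ = 27.2 × 0.31 = 8.432 N·m clockwise.
Potted plant: 9.63 × 10 = 96.3 N down at 3.1 m → arm 1.87 m, τ = 96.3 × 1.87 = 180.1 N·m counterclockwise.
Sack of grain: 20.6 × 10 = 206 N down at 6.99 m → arm 2.02 m, τ = 206 × 2.02 = 416.1 N·m clockwise.
Net moment of existing loads = 210.3 N·m clockwise.
The sign weighs 18.9 × 10 = 189 N and must supply an equal counterclockwise moment, so its lever arm about the knife-edge support is 210.3 / 189 = 1.11 m.
That puts it at 4.97 − 1.11 = 3.86 m from the left end.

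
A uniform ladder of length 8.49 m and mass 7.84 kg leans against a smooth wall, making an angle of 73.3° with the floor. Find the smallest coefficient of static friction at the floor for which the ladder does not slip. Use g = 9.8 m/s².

μ_min ≈ 0.15

About the foot of the ladder:
Ladder weight 7.84×9.8 = 76.83 N acts at 4.245 m along the ladder; its horizontal arm is 4.245·cos73.3° = 1.22 m → τ = 93.73 N·m clockwise.
Wall normal N acts horizontally at the top; its moment arm is the height L sinθ = 8.49·sin73.3° = 8.132 m, counterclockwise.
Στ = 0 ⇒ N × 8.132 = 93.73 ⇒ N = 11.53 N.
ΣFx = 0 ⇒ f = N_wall = 11.53 N. ΣFy = 0 ⇒ N_floor = 76.83 N.
μ_min = f / N_floor = 11.53 / 76.83 = 0.15.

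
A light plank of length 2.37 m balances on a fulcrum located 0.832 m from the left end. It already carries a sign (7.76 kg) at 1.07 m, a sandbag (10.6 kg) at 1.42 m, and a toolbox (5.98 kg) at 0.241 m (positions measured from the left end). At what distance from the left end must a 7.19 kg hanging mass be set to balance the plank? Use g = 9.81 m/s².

x ≈ 0.2 m from the left end

Take moments about the fulcrum (at 0.832 m from the left end).
Sign: 7.76 × 9.81 = 76.13 N down at 1.07 m → arm 0.238 m, τ = 76.13 × 0.238 = 18.12 N·m clockwise.
Sandbag: 10.6 × 9.81 = 104 N down at 1.42 m → arm 0.588 m, τ = 104 × 0.588 = 61.15 N·m clockwise.
Toolbox: 5.98 × 9.81 = 58.66 N down at 0.241 m → arm 0.591 m, τ = 58.66 × 0.591 = 34.67 N·m counterclockwise.
Net moment of existing loads = 44.6 N·m clockwise.
The hanging mass weighs 7.19 × 9.81 = 70.53 N and must supply an equal counterclockwise moment, so its lever arm about the fulcrum is 44.6 / 70.53 = 0.632 m.
That puts it at 0.832 − 0.632 = 0.2 m from the left end.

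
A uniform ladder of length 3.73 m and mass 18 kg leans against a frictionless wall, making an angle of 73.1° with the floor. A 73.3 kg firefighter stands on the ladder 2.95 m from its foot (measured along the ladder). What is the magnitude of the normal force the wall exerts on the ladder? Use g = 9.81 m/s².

Take moments about the foot of the ladder.
Ladder weight 18×9.81 = 176.6 N acts at 1.865 m along the ladder; its horizontal arm is 1.865·cos73.1° = 0.5422 m → τ = 95.75 N·m clockwise.
Firefighter: 73.3×9.81 = 719.1 N at 2.95 m → arm 0.8576 m → τ = 616.7 N·m clockwise.
Wall normal N acts horizontally at the top; its moment arm is the height L sinθ = 3.73·sin73.1° = 3.569 m, counterclockwise.
Balancing moments: N × 3.569 = 712.5, giving N = 200 N.

N_wall ≈ 200 N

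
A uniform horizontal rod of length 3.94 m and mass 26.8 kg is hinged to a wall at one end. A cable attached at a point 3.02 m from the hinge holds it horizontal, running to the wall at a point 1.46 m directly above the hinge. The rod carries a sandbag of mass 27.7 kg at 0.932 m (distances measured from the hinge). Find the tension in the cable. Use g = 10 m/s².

T ≈ 598 N

About the hinge:
Beam weight: 26.8 × 10 = 268 N down at 1.97 m → arm 1.97 m, τ = 268 × 1.97 = 528 N·m clockwise.
Sandbag: 27.7 × 10 = 277 N down at 0.932 m → arm 0.932 m, τ = 277 × 0.932 = 258.2 N·m clockwise.
Total clockwise load moment = 786.2 N·m.
The cable tension T acts at 3.02 m; only its component perpendicular to the rod, T sinθ, produces torque. sinθ = h/√(h²+d²) = 1.46/√(1.46²+3.02²) = 0.4352.
For rotational equilibrium, T × 3.02 × 0.4352 = 786.2, so T = 786.2 / 1.314 = 598 N.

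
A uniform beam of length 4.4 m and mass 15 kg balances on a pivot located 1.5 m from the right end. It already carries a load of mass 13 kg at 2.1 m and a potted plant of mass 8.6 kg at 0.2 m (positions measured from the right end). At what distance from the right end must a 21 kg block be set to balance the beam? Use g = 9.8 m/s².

Sum moments about the pivot (at 1.5 m from the right end) (the support reaction has zero arm there).
Beam weight: 15 × 9.8 = 147 N down at 2.2 m → arm 0.7 m, τ = 147 × 0.7 = 102.9 N·m counterclockwise.
Load: 13 × 9.8 = 127.4 N down at 2.1 m → arm 0.6 m, τ = 127.4 × 0.6 = 76.44 N·m counterclockwise.
Potted plant: 8.6 × 9.8 = 84.28 N down at 0.2 m → arm 1.3 m, τ = 84.28 × 1.3 = 109.6 N·m clockwise.
Net moment of existing loads = 69.74 N·m counterclockwise.
The block weighs 21 × 9.8 = 205.8 N and must supply an equal clockwise moment, so its lever arm about the pivot is 69.74 / 205.8 = 0.339 m.
That puts it at 1.5 − 0.339 = 1.16 m from the right end.

x ≈ 1.16 m from the right end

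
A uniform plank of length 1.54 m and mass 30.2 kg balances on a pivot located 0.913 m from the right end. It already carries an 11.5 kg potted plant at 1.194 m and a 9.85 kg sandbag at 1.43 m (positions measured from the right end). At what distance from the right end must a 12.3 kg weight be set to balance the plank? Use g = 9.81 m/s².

x ≈ 0.587 m from the right end

Take moments about the pivot (at 0.913 m from the right end).
Beam weight: 30.2 × 9.81 = 296.3 N down at 0.77 m → arm 0.143 m, τ = 296.3 × 0.143 = 42.37 N·m clockwise.
Potted plant: 11.5 × 9.81 = 112.8 N down at 1.194 m → arm 0.281 m, τ = 112.8 × 0.281 = 31.7 N·m counterclockwise.
Sandbag: 9.85 × 9.81 = 96.63 N down at 1.43 m → arm 0.517 m, τ = 96.63 × 0.517 = 49.96 N·m counterclockwise.
Net moment of existing loads = 39.29 N·m counterclockwise.
The weight weighs 12.3 × 9.81 = 120.7 N and must supply an equal clockwise moment, so its lever arm about the pivot is 39.29 / 120.7 = 0.326 m.
That puts it at 0.913 − 0.326 = 0.587 m from the right end.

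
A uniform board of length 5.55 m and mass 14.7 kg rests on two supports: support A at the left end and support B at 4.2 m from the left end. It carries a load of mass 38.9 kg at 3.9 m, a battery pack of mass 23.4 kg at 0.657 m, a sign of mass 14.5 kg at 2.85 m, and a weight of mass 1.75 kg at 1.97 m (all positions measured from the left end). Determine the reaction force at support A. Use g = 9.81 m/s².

R_A ≈ 325 N

Sum moments about support B (its reaction then has zero moment arm).
Beam weight: 14.7 × 9.81 = 144.2 N down at 2.775 m → arm 1.425 m, τ = 144.2 × 1.425 = 205.5 N·m counterclockwise.
Load: 38.9 × 9.81 = 381.6 N down at 3.9 m → arm 0.3 m, τ = 381.6 × 0.3 = 114.5 N·m counterclockwise.
Battery pack: 23.4 × 9.81 = 229.6 N down at 0.657 m → arm 3.543 m, τ = 229.6 × 3.543 = 813.5 N·m counterclockwise.
Sign: 14.5 × 9.81 = 142.2 N down at 2.85 m → arm 1.35 m, τ = 142.2 × 1.35 = 192 N·m counterclockwise.
Weight: 1.75 × 9.81 = 17.17 N down at 1.97 m → arm 2.23 m, τ = 17.17 × 2.23 = 38.29 N·m counterclockwise.
Net load moment about support B = 1364 N·m counterclockwise.
Reaction R at support A is upward at 0 m, arm 4.2 m → moment R × 4.2 clockwise.
Setting net torque to zero: R × 4.2 = 1364 → R = 325 N.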